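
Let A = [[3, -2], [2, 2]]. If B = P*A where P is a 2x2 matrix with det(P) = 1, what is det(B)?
10

By the multiplicative property of determinants, det(B) = det(P*A) = det(P) * det(A) = det(A),
so the determinant is invariant under multiplication by any determinant-1 matrix; we just need det(A).

det(A) = (3)(2) - (-2)(2) = 6 - (-4) = 10

Therefore det(B) = 1 * 10 = 10.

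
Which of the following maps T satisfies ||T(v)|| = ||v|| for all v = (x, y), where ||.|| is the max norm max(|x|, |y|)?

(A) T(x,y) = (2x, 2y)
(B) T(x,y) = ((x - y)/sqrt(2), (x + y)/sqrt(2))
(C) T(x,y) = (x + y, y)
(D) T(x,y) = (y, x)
D

A transformation preserves a norm if ||T(v)|| = ||v|| for every v; a single vector where the norm changes rules an option out.

(A) T(x,y) = (2x, 2y): v = (1, 0) has norm max(|1|, |0|) = 1, but T(v) = (2, 0) has norm 2 -- not preserved.
(B) T(x,y) = ((x - y)/sqrt(2), (x + y)/sqrt(2)): v = (1, 0) has norm max(|1|, |0|) = 1, but T(v) = (sqrt(2)/2, sqrt(2)/2) has norm sqrt(2)/2 -- not preserved.
(C) T(x,y) = (x + y, y): v = (1, 1) has norm max(|1|, |1|) = 1, but T(v) = (2, 1) has norm 2 -- not preserved.
(D) T(x,y) = (y, x): preserves the norm -- it only permutes the coordinates and/or flips signs, which leaves max(|x|, |y|) unchanged.

Therefore the answer is (D).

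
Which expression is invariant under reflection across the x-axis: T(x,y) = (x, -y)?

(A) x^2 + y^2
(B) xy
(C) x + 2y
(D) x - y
A

The map is reflection across the x-axis: T(x,y) = (x, -y).
Substitute the transformed coordinates into each option and compare with the original:
(A) x^2 + y^2  ->  (x)^2 + (-y)^2 = x^2 + y^2   [equals x^2 + y^2: invariant]
(B) xy  ->  (x)(-y) = -xy   [differs from xy: not invariant]
(C) x + 2y  ->  (x) + 2(-y) = x - 2y   [differs from x + 2y: not invariant]
(D) x - y  ->  (x) - (-y) = x + y   [differs from x - y: not invariant]

Only option (A), x^2 + y^2, is unchanged by the transformation.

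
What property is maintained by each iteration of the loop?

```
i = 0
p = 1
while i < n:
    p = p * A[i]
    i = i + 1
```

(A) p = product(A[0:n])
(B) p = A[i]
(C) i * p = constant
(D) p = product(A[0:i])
D

A loop invariant must hold before the first iteration and be re-established by every execution of the body.

(D) p = product(A[0:i]): Initially i = 0 and p = 1 = product of the empty slice A[0:0]. If p = product(A[0:i]) holds at the top of an iteration, the body sets p to product(A[0:i]) * A[i] = product(A[0:i+1]) and then i to i+1, so the property is restored. At exit i = n, giving p = product(A[0:n]).

The other options fail:
(A) p = product(A[0:n]): false before the loop (p = 1, not the full product) -- it only becomes true at exit.
(B) p = A[i]: after the first iteration p = A[0] but i = 1; in general p is a product of several elements, not a single one.
(C) i * p = constant: initially i * p = 0, but after one iteration it is 1 * A[0], which is nonzero in general.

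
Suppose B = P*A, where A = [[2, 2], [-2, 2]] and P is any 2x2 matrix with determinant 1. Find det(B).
8

By the multiplicative property of determinants, det(B) = det(P*A) = det(P) * det(A) = det(A),
so the determinant is invariant under multiplication by any determinant-1 matrix; we just need det(A).

det(A) = (2)(2) - (2)(-2) = 4 - (-4) = 8

Therefore det(B) = 1 * 8 = 8.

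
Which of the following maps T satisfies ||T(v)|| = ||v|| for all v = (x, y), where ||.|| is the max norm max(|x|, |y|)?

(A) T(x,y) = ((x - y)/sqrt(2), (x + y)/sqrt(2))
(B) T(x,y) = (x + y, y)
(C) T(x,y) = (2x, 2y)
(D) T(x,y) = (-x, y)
D

A transformation preserves a norm if ||T(v)|| = ||v|| for every v; a single vector where the norm changes rules an option out.

(A) T(x,y) = ((x - y)/sqrt(2), (x + y)/sqrt(2)): v = (1, 0) has norm max(|1|, |0|) = 1, but T(v) = (sqrt(2)/2, sqrt(2)/2) has norm sqrt(2)/2 -- not preserved.
(B) T(x,y) = (x + y, y): v = (1, 1) has norm max(|1|, |1|) = 1, but T(v) = (2, 1) has norm 2 -- not preserved.
(C) T(x,y) = (2x, 2y): v = (1, 0) has norm max(|1|, |0|) = 1, but T(v) = (2, 0) has norm 2 -- not preserved.
(D) T(x,y) = (-x, y): preserves the norm -- it only permutes the coordinates and/or flips signs, which leaves max(|x|, |y|) unchanged.

Therefore the answer is (D).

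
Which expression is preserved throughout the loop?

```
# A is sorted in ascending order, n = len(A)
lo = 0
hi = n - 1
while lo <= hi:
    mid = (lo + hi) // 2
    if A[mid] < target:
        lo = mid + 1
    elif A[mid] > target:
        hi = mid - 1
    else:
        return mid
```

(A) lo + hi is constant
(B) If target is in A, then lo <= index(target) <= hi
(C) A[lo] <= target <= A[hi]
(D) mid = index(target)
B

A loop invariant must hold before the first iteration and be re-established by every execution of the body.

(B) If target is in A, then lo <= index(target) <= hi: Before the loop [lo, hi] = [0, n-1] covers every index. When A[mid] < target, sortedness puts target strictly to the right of mid, so setting lo = mid + 1 keeps index(target) in [lo, hi]; symmetrically for hi = mid - 1. Hence 'if target is in A then lo <= index(target) <= hi' holds after every iteration, and when lo > hi it proves target is absent.

The other options fail:
(A) lo + hi is constant: each iteration moves exactly one of lo, hi, so lo + hi changes (e.g. 0 + (n-1) becomes (mid+1) + (n-1)).
(C) A[lo] <= target <= A[hi]: fails when target is not in A (e.g. target < A[0] already violates it before the loop), so it is not maintained in general.
(D) mid = index(target): mid is just the current probe; it equals index(target) only on the iteration that returns.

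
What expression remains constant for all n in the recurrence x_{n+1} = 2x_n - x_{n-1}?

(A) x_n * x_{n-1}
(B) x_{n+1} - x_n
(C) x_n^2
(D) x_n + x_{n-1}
B

For the recurrence x_{n+1} = 2x_n - x_{n-1}:

If x_{n+1} = 2x_n - x_{n-1}, then:
x_{n+1} - x_n = x_n - x_{n-1}
The first difference is constant throughout the sequence.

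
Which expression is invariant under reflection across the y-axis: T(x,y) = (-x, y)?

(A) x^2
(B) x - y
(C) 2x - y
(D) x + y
A

The map is reflection across the y-axis: T(x,y) = (-x, y).
Substitute the transformed coordinates into each option and compare with the original:
(A) x^2  ->  (-x)^2 = x^2   [equals x^2: invariant]
(B) x - y  ->  (-x) - (y) = -x - y   [differs from x - y: not invariant]
(C) 2x - y  ->  2(-x) - (y) = -2x - y   [differs from 2x - y: not invariant]
(D) x + y  ->  (-x) + (y) = -x + y   [differs from x + y: not invariant]

Only option (A), x^2, is unchanged by the transformation.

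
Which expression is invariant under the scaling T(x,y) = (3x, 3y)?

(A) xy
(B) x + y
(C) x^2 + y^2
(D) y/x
D

Under the uniform scaling T(x,y) = (3x, 3y):
Substitute the transformed coordinates into each option and compare with the original:
(A) xy  ->  (3x)(3y) = 9xy   [differs from xy: not invariant]
(B) x + y  ->  (3x) + (3y) = 3x + 3y   [differs from x + y: not invariant]
(C) x^2 + y^2  ->  (3x)^2 + (3y)^2 = 9x^2 + 9y^2   [differs from x^2 + y^2: not invariant]
(D) y/x  ->  (3y)/(3x) = y/x   [equals y/x: invariant]

Only option (D), y/x, is unchanged by the transformation.
The common factor 3 cancels in a ratio of coordinates, while sums, products and sums of squares pick up factors of 3 or 9.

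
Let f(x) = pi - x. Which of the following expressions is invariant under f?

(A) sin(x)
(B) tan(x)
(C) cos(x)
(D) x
A

For f(x) = pi - x:
sin(pi - x) = sin(x), so sine is invariant under this transformation.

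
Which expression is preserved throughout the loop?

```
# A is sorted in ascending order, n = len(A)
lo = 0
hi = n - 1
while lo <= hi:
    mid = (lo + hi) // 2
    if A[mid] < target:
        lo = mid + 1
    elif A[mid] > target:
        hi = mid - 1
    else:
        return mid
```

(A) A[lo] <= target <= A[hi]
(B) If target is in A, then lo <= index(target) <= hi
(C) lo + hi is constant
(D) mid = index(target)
B

A loop invariant must hold before the first iteration and be re-established by every execution of the body.

(B) If target is in A, then lo <= index(target) <= hi: Before the loop [lo, hi] = [0, n-1] covers every index. When A[mid] < target, sortedness puts target strictly to the right of mid, so setting lo = mid + 1 keeps index(target) in [lo, hi]; symmetrically for hi = mid - 1. Hence 'if target is in A then lo <= index(target) <= hi' holds after every iteration, and when lo > hi it proves target is absent.

The other options fail:
(A) A[lo] <= target <= A[hi]: fails when target is not in A (e.g. target < A[0] already violates it before the loop), so it is not maintained in general.
(C) lo + hi is constant: each iteration moves exactly one of lo, hi, so lo + hi changes (e.g. 0 + (n-1) becomes (mid+1) + (n-1)).
(D) mid = index(target): mid is just the current probe; it equals index(target) only on the iteration that returns.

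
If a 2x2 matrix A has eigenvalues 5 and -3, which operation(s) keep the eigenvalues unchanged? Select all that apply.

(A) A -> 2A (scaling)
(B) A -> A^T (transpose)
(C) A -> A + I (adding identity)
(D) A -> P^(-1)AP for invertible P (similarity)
B and D

Eigenvalues are preserved by:
1. Similarity transformations: A -> P^(-1)AP (same characteristic polynomial)
2. Transpose: A^T has the same eigenvalues as A

Eigenvalues are NOT preserved by:
- Adding identity: eigenvalues become 5+1, -3+1
- Scaling: eigenvalues become 10, -6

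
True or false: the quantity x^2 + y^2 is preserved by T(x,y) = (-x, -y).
True

Substitute T(x,y) = (-x, -y) into the expression and compare with the original.

Original: x^2 + y^2
After applying T: (-x)^2 + (-y)^2 = x^2 + y^2

This is identical to the original x^2 + y^2, so the expression is invariant.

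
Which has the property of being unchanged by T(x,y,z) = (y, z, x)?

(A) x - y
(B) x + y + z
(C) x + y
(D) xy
B

Apply T(x,y,z) = (y, z, x) to each option, i.e. replace (x, y, z) by the transformed coordinates.
Substitute the transformed coordinates into each option and compare with the original:
(A) x - y  ->  (y) - (z) = y - z   [differs from x - y: not invariant]
(B) x + y + z  ->  (y) + (z) + (x) = x + y + z   [equals x + y + z: invariant]
(C) x + y  ->  (y) + (z) = y + z   [differs from x + y: not invariant]
(D) xy  ->  (y)(z) = yz   [differs from xy: not invariant]

Only option (B), x + y + z, is unchanged by the transformation.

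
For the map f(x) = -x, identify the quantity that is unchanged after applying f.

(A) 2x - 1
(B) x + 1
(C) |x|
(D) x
C

For f(x) = -x:
Applying f replaces x by -x. Since |-x| = |x|, the absolute value is unchanged by f, whereas x -> -x, 2x - 1 -> -2x - 1 and x + 1 -> -x + 1 all change.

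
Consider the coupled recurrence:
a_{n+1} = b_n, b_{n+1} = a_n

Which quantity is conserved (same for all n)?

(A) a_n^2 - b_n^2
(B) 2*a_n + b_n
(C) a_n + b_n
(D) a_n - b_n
C

Replace a_n by a_{n+1} = b_n and b_n by b_{n+1} = a_n in each option and simplify:
(A) a_n^2 - b_n^2  ->  (b_n)^2 - (a_n)^2 = -a_n^2 + b_n^2   [not conserved]
(B) 2*a_n + b_n  ->  2*(b_n) + (a_n) = a_n + 2*b_n   [not conserved]
(C) a_n + b_n  ->  (b_n) + (a_n) = a_n + b_n   [conserved]
(D) a_n - b_n  ->  (b_n) - (a_n) = -a_n + b_n   [not conserved]

Only (C) a_n + b_n returns to itself after one step, so it is the conserved quantity.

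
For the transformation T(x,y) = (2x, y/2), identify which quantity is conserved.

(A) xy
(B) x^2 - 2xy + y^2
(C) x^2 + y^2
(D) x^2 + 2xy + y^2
A

An expression E(x,y) is invariant under T if E(T(x,y)) = E(x,y). Here T(x,y) = (2x, y/2).
Substitute the transformed coordinates into each option and compare with the original:
(A) xy  ->  (2x)(y/2) = xy   [equals xy: invariant]
(B) x^2 - 2xy + y^2  ->  (2x)^2 - 2(2x)(y/2) + (y/2)^2 = 4x^2 - 2xy + y^2/4   [differs from x^2 - 2xy + y^2: not invariant]
(C) x^2 + y^2  ->  (2x)^2 + (y/2)^2 = 4x^2 + y^2/4   [differs from x^2 + y^2: not invariant]
(D) x^2 + 2xy + y^2  ->  (2x)^2 + 2(2x)(y/2) + (y/2)^2 = 4x^2 + 2xy + y^2/4   [differs from x^2 + 2xy + y^2: not invariant]

Only option (A), xy, is unchanged by the transformation.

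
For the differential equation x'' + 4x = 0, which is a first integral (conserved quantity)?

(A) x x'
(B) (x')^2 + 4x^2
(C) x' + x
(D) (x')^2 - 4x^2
B

A first integral I satisfies dI/dt = 0 along every solution. Differentiate each option and use the equation of motion:
(A) d/dt[x x'] = (x')^2 + x x'' = (x')^2 - 4x^2, not identically 0
(B) d/dt[(x')^2 + 4x^2] = 2x'x'' + 8x x' = 2x'(-4x) + 8x x' = 0
(C) d/dt[x' + x] = x'' + x' = -4x + x', not identically 0
(D) d/dt[(x')^2 - 4x^2] = 2x'x'' - 8x x' = -16x x', not identically 0

Only (B) has zero time-derivative. So the energy-like quantity (x')^2 + 4x^2 is the first integral.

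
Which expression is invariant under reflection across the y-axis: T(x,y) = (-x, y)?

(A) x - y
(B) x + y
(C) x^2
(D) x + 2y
C

The map is reflection across the y-axis: T(x,y) = (-x, y).
Substitute the transformed coordinates into each option and compare with the original:
(A) x - y  ->  (-x) - (y) = -x - y   [differs from x - y: not invariant]
(B) x + y  ->  (-x) + (y) = -x + y   [differs from x + y: not invariant]
(C) x^2  ->  (-x)^2 = x^2   [equals x^2: invariant]
(D) x + 2y  ->  (-x) + 2(y) = -x + 2y   [differs from x + 2y: not invariant]

Only option (C), x^2, is unchanged by the transformation.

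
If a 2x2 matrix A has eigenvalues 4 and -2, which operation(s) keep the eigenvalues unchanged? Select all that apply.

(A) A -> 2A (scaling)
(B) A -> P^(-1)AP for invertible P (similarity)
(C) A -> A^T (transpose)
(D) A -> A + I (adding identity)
B and C

Eigenvalues are preserved by:
1. Similarity transformations: A -> P^(-1)AP (same characteristic polynomial)
2. Transpose: A^T has the same eigenvalues as A

Eigenvalues are NOT preserved by:
- Adding identity: eigenvalues become 4+1, -2+1
- Scaling: eigenvalues become 8, -4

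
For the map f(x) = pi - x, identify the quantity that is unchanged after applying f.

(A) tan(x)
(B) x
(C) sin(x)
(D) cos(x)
C

For f(x) = pi - x:
sin(pi - x) = sin(x), so sine is invariant under this transformation.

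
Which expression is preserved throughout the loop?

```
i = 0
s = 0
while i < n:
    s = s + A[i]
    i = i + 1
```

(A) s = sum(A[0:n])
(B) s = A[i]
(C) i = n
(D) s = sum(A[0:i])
D

A loop invariant must hold before the first iteration and be re-established by every execution of the body.

(D) s = sum(A[0:i]): Initially i = 0 and s = 0 = sum of the empty slice A[0:0]. If s = sum(A[0:i]) holds at the top of an iteration, the body sets s to sum(A[0:i]) + A[i] = sum(A[0:i+1]) and then i to i+1, so s = sum(A[0:i]) holds again. At exit i = n, giving s = sum(A[0:n]).

The other options fail:
(A) s = sum(A[0:n]): false before the loop (s = 0, not the full sum) -- it only becomes true at exit.
(B) s = A[i]: after the first iteration s = A[0] but i = 1, so s = A[i] compares s with the wrong element (and fails in general).
(C) i = n: false initially (i = 0); it is the exit condition, not an invariant.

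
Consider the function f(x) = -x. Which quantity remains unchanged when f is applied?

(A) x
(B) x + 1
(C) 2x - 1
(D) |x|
D

For f(x) = -x:
Applying f replaces x by -x. Since |-x| = |x|, the absolute value is unchanged by f, whereas x -> -x, 2x - 1 -> -2x - 1 and x + 1 -> -x + 1 all change.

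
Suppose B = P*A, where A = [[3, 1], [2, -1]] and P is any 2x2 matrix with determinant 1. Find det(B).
-5

By the multiplicative property of determinants, det(B) = det(P*A) = det(P) * det(A) = det(A),
so the determinant is invariant under multiplication by any determinant-1 matrix; we just need det(A).

det(A) = (3)(-1) - (1)(2) = -3 - 2 = -5

Therefore det(B) = 1 * (-5) = -5.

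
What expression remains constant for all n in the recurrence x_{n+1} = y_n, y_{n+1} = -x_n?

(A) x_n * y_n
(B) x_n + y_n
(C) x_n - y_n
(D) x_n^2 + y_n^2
D

For the recurrence x_{n+1} = y_n, y_{n+1} = -x_n:

x_{n+1}^2 + y_{n+1}^2 = y_n^2 + (-x_n)^2 = x_n^2 + y_n^2
The sum of squares is conserved (like energy in a harmonic oscillator).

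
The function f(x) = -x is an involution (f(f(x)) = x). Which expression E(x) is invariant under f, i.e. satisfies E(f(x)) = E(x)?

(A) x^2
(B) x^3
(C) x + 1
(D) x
A

Replace x by f(x) = -x in each option and simplify. As a quick numerical cross-check, also compare E(5) with E(f(5)) = E(-5).

(A) x^2  ->  (-x)^2, which simplifies back to x^2; check: E(5) = 25, E(-5) = 25.   [invariant]
(B) x^3  ->  (-x)^3 = -x^3; check: E(5) = 125 but E(-5) = -125.   [not invariant]
(C) x + 1  ->  (-x) + 1 = 1 - x; check: E(5) = 6 but E(-5) = -4.   [not invariant]
(D) x  ->  (-x) = -x; check: E(5) = 5 but E(-5) = -5.   [not invariant]

Only (A) is unchanged. E is symmetric under swapping x with f(x) = -x, which is exactly what an involution does.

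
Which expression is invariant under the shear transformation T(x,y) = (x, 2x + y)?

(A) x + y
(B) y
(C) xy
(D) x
D

Under the shear T(x,y) = (x, 2x + y):
Substitute the transformed coordinates into each option and compare with the original:
(A) x + y  ->  (x) + (2x + y) = 3x + y   [differs from x + y: not invariant]
(B) y  ->  (2x + y) = 2x + y   [differs from y: not invariant]
(C) xy  ->  (x)(2x + y) = 2x^2 + xy   [differs from xy: not invariant]
(D) x  ->  (x) = x   [equals x: invariant]

Only option (D), x, is unchanged by the transformation.
A vertical shear moves points parallel to the y-axis, so the x-coordinate (and any function of x alone) is unchanged.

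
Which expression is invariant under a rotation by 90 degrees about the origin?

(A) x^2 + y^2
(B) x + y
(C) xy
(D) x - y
A

A rotation by 90 degrees sends (x, y) to (-y, x).
Substitute the transformed coordinates into each option and compare with the original:
(A) x^2 + y^2  ->  (-y)^2 + (x)^2 = x^2 + y^2   [equals x^2 + y^2: invariant]
(B) x + y  ->  (-y) + (x) = x - y   [differs from x + y: not invariant]
(C) xy  ->  (-y)(x) = -xy   [differs from xy: not invariant]
(D) x - y  ->  (-y) - (x) = -x - y   [differs from x - y: not invariant]

Only option (A), x^2 + y^2, is unchanged by the transformation.
Geometrically, x^2 + y^2 is the squared distance from the origin, which every rotation about the origin preserves.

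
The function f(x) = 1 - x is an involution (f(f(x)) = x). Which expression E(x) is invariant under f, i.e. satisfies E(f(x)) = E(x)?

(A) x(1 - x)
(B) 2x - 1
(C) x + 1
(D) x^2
A

Replace x by f(x) = 1 - x in each option and simplify. As a quick numerical cross-check, also compare E(5) with E(f(5)) = E(-4).

(A) x(1 - x)  ->  (1 - x)(1 - (1 - x)), which simplifies back to x(1 - x); check: E(5) = -20, E(-4) = -20.   [invariant]
(B) 2x - 1  ->  2(1 - x) - 1 = 1 - 2x; check: E(5) = 9 but E(-4) = -9.   [not invariant]
(C) x + 1  ->  (1 - x) + 1 = 2 - x; check: E(5) = 6 but E(-4) = -3.   [not invariant]
(D) x^2  ->  (1 - x)^2 = (x - 1)^2; check: E(5) = 25 but E(-4) = 16.   [not invariant]

Only (A) is unchanged. E is symmetric under swapping x with f(x) = 1 - x, which is exactly what an involution does.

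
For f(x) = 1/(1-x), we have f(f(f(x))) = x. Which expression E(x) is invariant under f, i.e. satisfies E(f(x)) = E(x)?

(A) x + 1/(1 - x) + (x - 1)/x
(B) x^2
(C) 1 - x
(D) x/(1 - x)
A

Replace x by f(x) = 1/(1 - x) in each option and simplify. As a quick numerical cross-check, also compare E(5) with E(f(5)) = E(-1/4).

(A) x + 1/(1 - x) + (x - 1)/x  ->  (1/(1 - x)) + 1/(1 - (1/(1 - x))) + ((1/(1 - x)) - 1)/(1/(1 - x)), which simplifies back to x + 1/(1 - x) + (x - 1)/x; check: E(5) = 111/20, E(-1/4) = 111/20.   [invariant]
(B) x^2  ->  (1/(1 - x))^2 = (x - 1)^(-2); check: E(5) = 25 but E(-1/4) = 1/16.   [not invariant]
(C) 1 - x  ->  1 - (1/(1 - x)) = x/(x - 1); check: E(5) = -4 but E(-1/4) = 5/4.   [not invariant]
(D) x/(1 - x)  ->  (1/(1 - x))/(1 - (1/(1 - x))) = -1/x; check: E(5) = -5/4 but E(-1/4) = -1/5.   [not invariant]

Only (A) is unchanged. Indeed f(f(x)) = 1/(1 - 1/(1-x)) = (1-x)/(-x) = (x-1)/x, so E(x) = x + f(x) + f(f(x)) is the sum over the whole 3-cycle; applying f just permutes the three terms cyclically (x -> f(x) -> f(f(x)) -> x), leaving the sum unchanged.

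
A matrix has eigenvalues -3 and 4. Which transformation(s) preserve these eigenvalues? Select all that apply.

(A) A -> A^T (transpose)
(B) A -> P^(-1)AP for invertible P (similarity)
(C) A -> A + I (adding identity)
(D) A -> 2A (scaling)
A and B

Eigenvalues are preserved by:
1. Similarity transformations: A -> P^(-1)AP (same characteristic polynomial)
2. Transpose: A^T has the same eigenvalues as A

Eigenvalues are NOT preserved by:
- Adding identity: eigenvalues become -3+1, 4+1
- Scaling: eigenvalues become -6, 8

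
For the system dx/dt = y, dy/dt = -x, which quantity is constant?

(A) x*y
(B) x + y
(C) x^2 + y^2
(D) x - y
C

A first integral I satisfies dI/dt = 0 along every solution. Differentiate each option and use the equation of motion:
(A) d/dt[x*y] = (dx/dt)y + x(dy/dt) = y^2 - x^2, not identically 0
(B) d/dt[x + y] = y + (-x) = y - x, not identically 0
(C) d/dt[x^2 + y^2] = 2x*dx/dt + 2y*dy/dt = 2x*y + 2y*(-x) = 0
(D) d/dt[x - y] = y - (-x) = x + y, not identically 0

Only (C) has zero time-derivative. So x^2 + y^2 (the squared radius; trajectories are circles) is the conserved quantity.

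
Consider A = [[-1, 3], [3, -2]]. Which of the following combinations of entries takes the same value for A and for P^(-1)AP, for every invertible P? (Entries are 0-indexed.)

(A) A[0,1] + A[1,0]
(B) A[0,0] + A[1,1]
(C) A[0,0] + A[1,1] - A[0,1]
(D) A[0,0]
B

A[0,0] + A[1,1] is the trace of A. By the cyclic property of the trace, tr(P^(-1)AP) = tr(APP^(-1)) = tr(A), so it is the same for every matrix similar to A.

The other combinations are not similarity invariants. For example, take P = [[1, 1], [0, 1]] (det P = 1), so P^(-1) = [[1, -1], [0, 1]] and
B = P^(-1)AP = [[-4, 1], [3, 1]].
Evaluating each option on A and on B:
(A) A[0,1] + A[1,0]: 6 for A, 4 for B -> changes
(B) A[0,0] + A[1,1]: -3 for A, -3 for B -> unchanged
(C) A[0,0] + A[1,1] - A[0,1]: -6 for A, -4 for B -> changes
(D) A[0,0]: -1 for A, -4 for B -> changes

Only (B) A[0,0] + A[1,1] = -3 survives (and it does so for every P, not just this one), so it is the invariant.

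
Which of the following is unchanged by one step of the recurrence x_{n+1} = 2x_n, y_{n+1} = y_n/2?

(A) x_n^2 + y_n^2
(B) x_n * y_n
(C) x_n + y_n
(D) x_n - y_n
B

For the recurrence x_{n+1} = 2x_n, y_{n+1} = y_n/2:

x_{n+1} * y_{n+1} = (2x_n) * (y_n/2) = x_n * y_n
The product is conserved.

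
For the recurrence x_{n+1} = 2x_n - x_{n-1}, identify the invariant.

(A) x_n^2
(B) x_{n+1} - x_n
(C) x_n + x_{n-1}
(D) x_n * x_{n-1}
B

For the recurrence x_{n+1} = 2x_n - x_{n-1}:

If x_{n+1} = 2x_n - x_{n-1}, then:
x_{n+1} - x_n = x_n - x_{n-1}
The first difference is constant throughout the sequence.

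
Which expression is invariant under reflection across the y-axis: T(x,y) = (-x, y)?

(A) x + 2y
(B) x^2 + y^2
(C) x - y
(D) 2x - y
B

The map is reflection across the y-axis: T(x,y) = (-x, y).
Substitute the transformed coordinates into each option and compare with the original:
(A) x + 2y  ->  (-x) + 2(y) = -x + 2y   [differs from x + 2y: not invariant]
(B) x^2 + y^2  ->  (-x)^2 + (y)^2 = x^2 + y^2   [equals x^2 + y^2: invariant]
(C) x - y  ->  (-x) - (y) = -x - y   [differs from x - y: not invariant]
(D) 2x - y  ->  2(-x) - (y) = -2x - y   [differs from 2x - y: not invariant]

Only option (B), x^2 + y^2, is unchanged by the transformation.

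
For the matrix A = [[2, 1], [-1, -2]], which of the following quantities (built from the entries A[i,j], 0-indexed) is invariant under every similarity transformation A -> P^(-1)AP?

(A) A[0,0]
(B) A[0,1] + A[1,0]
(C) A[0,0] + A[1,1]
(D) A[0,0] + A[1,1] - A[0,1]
C

A[0,0] + A[1,1] is the trace of A. By the cyclic property of the trace, tr(P^(-1)AP) = tr(APP^(-1)) = tr(A), so it is the same for every matrix similar to A.

The other combinations are not similarity invariants. For example, take P = [[1, 1], [1, 2]] (det P = 1), so P^(-1) = [[2, -1], [-1, 1]] and
B = P^(-1)AP = [[9, 13], [-6, -9]].
Evaluating each option on A and on B:
(A) A[0,0]: 2 for A, 9 for B -> changes
(B) A[0,1] + A[1,0]: 0 for A, 7 for B -> changes
(C) A[0,0] + A[1,1]: 0 for A, 0 for B -> unchanged
(D) A[0,0] + A[1,1] - A[0,1]: -1 for A, -13 for B -> changes

Only (C) A[0,0] + A[1,1] = 0 survives (and it does so for every P, not just this one), so it is the invariant.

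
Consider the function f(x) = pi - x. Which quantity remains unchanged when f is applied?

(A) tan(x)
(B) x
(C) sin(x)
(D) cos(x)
C

For f(x) = pi - x:
sin(pi - x) = sin(x), so sine is invariant under this transformation.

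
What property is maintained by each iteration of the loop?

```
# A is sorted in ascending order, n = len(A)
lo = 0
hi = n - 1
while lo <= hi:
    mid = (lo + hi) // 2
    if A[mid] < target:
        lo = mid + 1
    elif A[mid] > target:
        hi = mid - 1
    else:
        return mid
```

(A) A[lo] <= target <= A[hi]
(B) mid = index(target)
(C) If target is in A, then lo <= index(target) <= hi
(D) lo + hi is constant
C

A loop invariant must hold before the first iteration and be re-established by every execution of the body.

(C) If target is in A, then lo <= index(target) <= hi: Before the loop [lo, hi] = [0, n-1] covers every index. When A[mid] < target, sortedness puts target strictly to the right of mid, so setting lo = mid + 1 keeps index(target) in [lo, hi]; symmetrically for hi = mid - 1. Hence 'if target is in A then lo <= index(target) <= hi' holds after every iteration, and when lo > hi it proves target is absent.

The other options fail:
(A) A[lo] <= target <= A[hi]: fails when target is not in A (e.g. target < A[0] already violates it before the loop), so it is not maintained in general.
(B) mid = index(target): mid is just the current probe; it equals index(target) only on the iteration that returns.
(D) lo + hi is constant: each iteration moves exactly one of lo, hi, so lo + hi changes (e.g. 0 + (n-1) becomes (mid+1) + (n-1)).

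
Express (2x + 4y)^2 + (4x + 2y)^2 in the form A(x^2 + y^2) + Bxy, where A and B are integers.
20(x^2 + y^2) + 32xy

Expanding: (2x + 4y)^2 = 4x^2 + 16xy + 16y^2
(4x + 2y)^2 = 16x^2 + 16xy + 4y^2
Sum = (4+16)(x^2+y^2) + 32xy = 20(x^2 + y^2) + 32xy
This is symmetric in x and y.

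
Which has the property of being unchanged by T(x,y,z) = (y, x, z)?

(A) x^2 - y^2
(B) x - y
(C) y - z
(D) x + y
D

Apply T(x,y,z) = (y, x, z) to each option, i.e. replace (x, y, z) by the transformed coordinates.
Substitute the transformed coordinates into each option and compare with the original:
(A) x^2 - y^2  ->  (y)^2 - (x)^2 = -x^2 + y^2   [differs from x^2 - y^2: not invariant]
(B) x - y  ->  (y) - (x) = -x + y   [differs from x - y: not invariant]
(C) y - z  ->  (x) - (z) = x - z   [differs from y - z: not invariant]
(D) x + y  ->  (y) + (x) = x + y   [equals x + y: invariant]

Only option (D), x + y, is unchanged by the transformation.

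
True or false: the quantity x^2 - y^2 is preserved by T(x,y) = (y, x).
False

Substitute T(x,y) = (y, x) into the expression and compare with the original.

Original: x^2 - y^2
After applying T: (y)^2 - (x)^2 = -x^2 + y^2

This differs from the original x^2 - y^2 (difference: -2x^2 + 2y^2), so the expression is NOT invariant.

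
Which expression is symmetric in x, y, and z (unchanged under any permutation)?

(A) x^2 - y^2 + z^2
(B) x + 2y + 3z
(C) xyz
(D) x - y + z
C

A symmetric expression is unchanged when the variables are permuted; here the transformation to test is the swap (x, y) -> (y, x).
A symmetric expression must survive every permutation; the single swap x <-> y already eliminates the distractors, and the keyed expression is also unchanged by x <-> z and y <-> z (each variable enters it in exactly the same way).
Substitute the transformed coordinates into each option and compare with the original:
(A) x^2 - y^2 + z^2  ->  (y)^2 - (x)^2 + z^2 = -x^2 + y^2 + z^2   [differs from x^2 - y^2 + z^2: not invariant]
(B) x + 2y + 3z  ->  (y) + 2(x) + 3z = 2x + y + 3z   [differs from x + 2y + 3z: not invariant]
(C) xyz  ->  (y)(x)z = xyz   [equals xyz: invariant]
(D) x - y + z  ->  (y) - (x) + z = -x + y + z   [differs from x - y + z: not invariant]

Only option (C), xyz, is unchanged by the transformation.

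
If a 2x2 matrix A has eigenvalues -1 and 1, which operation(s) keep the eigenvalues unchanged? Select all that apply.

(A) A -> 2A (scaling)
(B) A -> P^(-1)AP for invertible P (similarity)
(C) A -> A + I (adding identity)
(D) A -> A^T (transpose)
B and D

Eigenvalues are preserved by:
1. Similarity transformations: A -> P^(-1)AP (same characteristic polynomial)
2. Transpose: A^T has the same eigenvalues as A

Eigenvalues are NOT preserved by:
- Adding identity: eigenvalues become -1+1, 1+1
- Scaling: eigenvalues become -2, 2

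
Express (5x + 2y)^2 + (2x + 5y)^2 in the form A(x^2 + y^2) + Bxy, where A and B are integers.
29(x^2 + y^2) + 40xy

Expanding: (5x + 2y)^2 = 25x^2 + 20xy + 4y^2
(2x + 5y)^2 = 4x^2 + 20xy + 25y^2
Sum = (25+4)(x^2+y^2) + 40xy = 29(x^2 + y^2) + 40xy
This is symmetric in x and y.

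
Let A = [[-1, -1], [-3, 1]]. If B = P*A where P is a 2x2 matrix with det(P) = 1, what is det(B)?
-4

By the multiplicative property of determinants, det(B) = det(P*A) = det(P) * det(A) = det(A),
so the determinant is invariant under multiplication by any determinant-1 matrix; we just need det(A).

det(A) = (-1)(1) - (-1)(-3) = -1 - 3 = -4

Therefore det(B) = 1 * (-4) = -4.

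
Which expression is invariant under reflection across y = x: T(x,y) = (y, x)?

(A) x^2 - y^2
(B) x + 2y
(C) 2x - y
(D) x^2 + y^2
D

The map is reflection across y = x: T(x,y) = (y, x).
Substitute the transformed coordinates into each option and compare with the original:
(A) x^2 - y^2  ->  (y)^2 - (x)^2 = -x^2 + y^2   [differs from x^2 - y^2: not invariant]
(B) x + 2y  ->  (y) + 2(x) = 2x + y   [differs from x + 2y: not invariant]
(C) 2x - y  ->  2(y) - (x) = -x + 2y   [differs from 2x - y: not invariant]
(D) x^2 + y^2  ->  (y)^2 + (x)^2 = x^2 + y^2   [equals x^2 + y^2: invariant]

Only option (D), x^2 + y^2, is unchanged by the transformation.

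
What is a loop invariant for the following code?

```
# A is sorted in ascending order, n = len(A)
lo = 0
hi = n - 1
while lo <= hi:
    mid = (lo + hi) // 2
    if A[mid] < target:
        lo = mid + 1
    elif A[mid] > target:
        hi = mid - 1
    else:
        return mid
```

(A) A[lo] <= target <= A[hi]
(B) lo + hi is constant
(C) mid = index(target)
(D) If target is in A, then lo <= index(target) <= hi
D

A loop invariant must hold before the first iteration and be re-established by every execution of the body.

(D) If target is in A, then lo <= index(target) <= hi: Before the loop [lo, hi] = [0, n-1] covers every index. When A[mid] < target, sortedness puts target strictly to the right of mid, so setting lo = mid + 1 keeps index(target) in [lo, hi]; symmetrically for hi = mid - 1. Hence 'if target is in A then lo <= index(target) <= hi' holds after every iteration, and when lo > hi it proves target is absent.

The other options fail:
(A) A[lo] <= target <= A[hi]: fails when target is not in A (e.g. target < A[0] already violates it before the loop), so it is not maintained in general.
(B) lo + hi is constant: each iteration moves exactly one of lo, hi, so lo + hi changes (e.g. 0 + (n-1) becomes (mid+1) + (n-1)).
(C) mid = index(target): mid is just the current probe; it equals index(target) only on the iteration that returns.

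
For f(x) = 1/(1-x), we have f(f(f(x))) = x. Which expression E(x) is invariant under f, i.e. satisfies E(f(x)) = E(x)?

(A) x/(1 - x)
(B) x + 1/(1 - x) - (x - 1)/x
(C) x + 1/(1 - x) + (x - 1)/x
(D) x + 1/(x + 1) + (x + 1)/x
C

Replace x by f(x) = 1/(1 - x) in each option and simplify. As a quick numerical cross-check, also compare E(4) with E(f(4)) = E(-1/3).

(A) x/(1 - x)  ->  (1/(1 - x))/(1 - (1/(1 - x))) = -1/x; check: E(4) = -4/3 but E(-1/3) = -1/4.   [not invariant]
(B) x + 1/(1 - x) - (x - 1)/x  ->  (1/(1 - x)) + 1/(1 - (1/(1 - x))) - ((1/(1 - x)) - 1)/(1/(1 - x)) = (x^2(1 - x) - x + (x - 1)^2)/(x(x - 1)); check: E(4) = 35/12 but E(-1/3) = -43/12.   [not invariant]
(C) x + 1/(1 - x) + (x - 1)/x  ->  (1/(1 - x)) + 1/(1 - (1/(1 - x))) + ((1/(1 - x)) - 1)/(1/(1 - x)), which simplifies back to x + 1/(1 - x) + (x - 1)/x; check: E(4) = 53/12, E(-1/3) = 53/12.   [invariant]
(D) x + 1/(x + 1) + (x + 1)/x  ->  (1/(1 - x)) + 1/((1/(1 - x)) + 1) + ((1/(1 - x)) + 1)/(1/(1 - x)) = (-x^3 + 6x^2 - 11x + 7)/(x^2 - 3x + 2); check: E(4) = 109/20 but E(-1/3) = -5/6.   [not invariant]

Only (C) is unchanged. Indeed f(f(x)) = 1/(1 - 1/(1-x)) = (1-x)/(-x) = (x-1)/x, so E(x) = x + f(x) + f(f(x)) is the sum over the whole 3-cycle; applying f just permutes the three terms cyclically (x -> f(x) -> f(f(x)) -> x), leaving the sum unchanged.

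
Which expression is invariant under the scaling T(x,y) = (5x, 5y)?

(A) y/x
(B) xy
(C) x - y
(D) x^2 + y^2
A

Under the uniform scaling T(x,y) = (5x, 5y):
Substitute the transformed coordinates into each option and compare with the original:
(A) y/x  ->  (5y)/(5x) = y/x   [equals y/x: invariant]
(B) xy  ->  (5x)(5y) = 25xy   [differs from xy: not invariant]
(C) x - y  ->  (5x) - (5y) = 5x - 5y   [differs from x - y: not invariant]
(D) x^2 + y^2  ->  (5x)^2 + (5y)^2 = 25x^2 + 25y^2   [differs from x^2 + y^2: not invariant]

Only option (A), y/x, is unchanged by the transformation.
The common factor 5 cancels in a ratio of coordinates, while sums, products and sums of squares pick up factors of 5 or 25.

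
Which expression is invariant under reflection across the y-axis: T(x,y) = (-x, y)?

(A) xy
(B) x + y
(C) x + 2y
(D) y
D

The map is reflection across the y-axis: T(x,y) = (-x, y).
Substitute the transformed coordinates into each option and compare with the original:
(A) xy  ->  (-x)(y) = -xy   [differs from xy: not invariant]
(B) x + y  ->  (-x) + (y) = -x + y   [differs from x + y: not invariant]
(C) x + 2y  ->  (-x) + 2(y) = -x + 2y   [differs from x + 2y: not invariant]
(D) y  ->  (y) = y   [equals y: invariant]

Only option (D), y, is unchanged by the transformation.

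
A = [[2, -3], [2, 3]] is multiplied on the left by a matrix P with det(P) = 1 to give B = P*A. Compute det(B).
12

By the multiplicative property of determinants, det(B) = det(P*A) = det(P) * det(A) = det(A),
so the determinant is invariant under multiplication by any determinant-1 matrix; we just need det(A).

det(A) = (2)(3) - (-3)(2) = 6 - (-6) = 12

Therefore det(B) = 1 * 12 = 12.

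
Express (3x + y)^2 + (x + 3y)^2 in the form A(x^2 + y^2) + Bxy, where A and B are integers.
10(x^2 + y^2) + 12xy

Expanding: (3x + y)^2 = 9x^2 + 6xy + y^2
(x + 3y)^2 = x^2 + 6xy + 9y^2
Sum = (9+1)(x^2+y^2) + 12xy = 10(x^2 + y^2) + 12xy
This is symmetric in x and y.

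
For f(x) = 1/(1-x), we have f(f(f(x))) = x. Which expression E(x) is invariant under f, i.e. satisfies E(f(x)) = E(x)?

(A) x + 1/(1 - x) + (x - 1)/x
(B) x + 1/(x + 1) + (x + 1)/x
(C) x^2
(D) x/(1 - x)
A

Replace x by f(x) = 1/(1 - x) in each option and simplify. As a quick numerical cross-check, also compare E(5) with E(f(5)) = E(-1/4).

(A) x + 1/(1 - x) + (x - 1)/x  ->  (1/(1 - x)) + 1/(1 - (1/(1 - x))) + ((1/(1 - x)) - 1)/(1/(1 - x)), which simplifies back to x + 1/(1 - x) + (x - 1)/x; check: E(5) = 111/20, E(-1/4) = 111/20.   [invariant]
(B) x + 1/(x + 1) + (x + 1)/x  ->  (1/(1 - x)) + 1/((1/(1 - x)) + 1) + ((1/(1 - x)) + 1)/(1/(1 - x)) = (-x^3 + 6x^2 - 11x + 7)/(x^2 - 3x + 2); check: E(5) = 191/30 but E(-1/4) = -23/12.   [not invariant]
(C) x^2  ->  (1/(1 - x))^2 = (x - 1)^(-2); check: E(5) = 25 but E(-1/4) = 1/16.   [not invariant]
(D) x/(1 - x)  ->  (1/(1 - x))/(1 - (1/(1 - x))) = -1/x; check: E(5) = -5/4 but E(-1/4) = -1/5.   [not invariant]

Only (A) is unchanged. Indeed f(f(x)) = 1/(1 - 1/(1-x)) = (1-x)/(-x) = (x-1)/x, so E(x) = x + f(x) + f(f(x)) is the sum over the whole 3-cycle; applying f just permutes the three terms cyclically (x -> f(x) -> f(f(x)) -> x), leaving the sum unchanged.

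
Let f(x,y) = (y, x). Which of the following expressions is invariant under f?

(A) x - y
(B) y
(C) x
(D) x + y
D

For f(x,y) = (y, x):
After applying f: x' = y, y' = x. So x' + y' = y + x = x + y.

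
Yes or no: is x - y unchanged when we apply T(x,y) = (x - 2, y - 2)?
Yes

Substitute T(x,y) = (x - 2, y - 2) into the expression and compare with the original.

Original: x - y
After applying T: (x - 2) - (y - 2) = x - y

This is identical to the original x - y, so the expression is invariant.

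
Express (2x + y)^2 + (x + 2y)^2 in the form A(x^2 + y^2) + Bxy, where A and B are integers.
5(x^2 + y^2) + 8xy

Expanding: (2x + y)^2 = 4x^2 + 4xy + y^2
(x + 2y)^2 = x^2 + 4xy + 4y^2
Sum = (4+1)(x^2+y^2) + 8xy = 5(x^2 + y^2) + 8xy
This is symmetric in x and y.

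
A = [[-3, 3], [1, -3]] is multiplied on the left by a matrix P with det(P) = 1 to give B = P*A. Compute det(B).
6

By the multiplicative property of determinants, det(B) = det(P*A) = det(P) * det(A) = det(A),
so the determinant is invariant under multiplication by any determinant-1 matrix; we just need det(A).

det(A) = (-3)(-3) - (3)(1) = 9 - 3 = 6

Therefore det(B) = 1 * 6 = 6.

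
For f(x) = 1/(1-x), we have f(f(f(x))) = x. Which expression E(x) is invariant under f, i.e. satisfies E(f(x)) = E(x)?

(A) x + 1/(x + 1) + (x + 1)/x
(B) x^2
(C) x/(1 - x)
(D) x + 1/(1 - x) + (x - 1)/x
D

Replace x by f(x) = 1/(1 - x) in each option and simplify. As a quick numerical cross-check, also compare E(3) with E(f(3)) = E(-1/2).

(A) x + 1/(x + 1) + (x + 1)/x  ->  (1/(1 - x)) + 1/((1/(1 - x)) + 1) + ((1/(1 - x)) + 1)/(1/(1 - x)) = (-x^3 + 6x^2 - 11x + 7)/(x^2 - 3x + 2); check: E(3) = 55/12 but E(-1/2) = 1/2.   [not invariant]
(B) x^2  ->  (1/(1 - x))^2 = (x - 1)^(-2); check: E(3) = 9 but E(-1/2) = 1/4.   [not invariant]
(C) x/(1 - x)  ->  (1/(1 - x))/(1 - (1/(1 - x))) = -1/x; check: E(3) = -3/2 but E(-1/2) = -1/3.   [not invariant]
(D) x + 1/(1 - x) + (x - 1)/x  ->  (1/(1 - x)) + 1/(1 - (1/(1 - x))) + ((1/(1 - x)) - 1)/(1/(1 - x)), which simplifies back to x + 1/(1 - x) + (x - 1)/x; check: E(3) = 19/6, E(-1/2) = 19/6.   [invariant]

Only (D) is unchanged. Indeed f(f(x)) = 1/(1 - 1/(1-x)) = (1-x)/(-x) = (x-1)/x, so E(x) = x + f(x) + f(f(x)) is the sum over the whole 3-cycle; applying f just permutes the three terms cyclically (x -> f(x) -> f(f(x)) -> x), leaving the sum unchanged.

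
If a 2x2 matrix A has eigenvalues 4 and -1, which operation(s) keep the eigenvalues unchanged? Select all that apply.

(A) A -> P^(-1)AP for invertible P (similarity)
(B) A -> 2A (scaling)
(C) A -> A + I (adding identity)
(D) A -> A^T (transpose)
A and D

Eigenvalues are preserved by:
1. Similarity transformations: A -> P^(-1)AP (same characteristic polynomial)
2. Transpose: A^T has the same eigenvalues as A

Eigenvalues are NOT preserved by:
- Adding identity: eigenvalues become 4+1, -1+1
- Scaling: eigenvalues become 8, -2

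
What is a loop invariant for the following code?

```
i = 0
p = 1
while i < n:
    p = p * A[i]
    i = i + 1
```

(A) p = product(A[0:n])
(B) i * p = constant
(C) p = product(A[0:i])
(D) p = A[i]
C

A loop invariant must hold before the first iteration and be re-established by every execution of the body.

(C) p = product(A[0:i]): Initially i = 0 and p = 1 = product of the empty slice A[0:0]. If p = product(A[0:i]) holds at the top of an iteration, the body sets p to product(A[0:i]) * A[i] = product(A[0:i+1]) and then i to i+1, so the property is restored. At exit i = n, giving p = product(A[0:n]).

The other options fail:
(A) p = product(A[0:n]): false before the loop (p = 1, not the full product) -- it only becomes true at exit.
(B) i * p = constant: initially i * p = 0, but after one iteration it is 1 * A[0], which is nonzero in general.
(D) p = A[i]: after the first iteration p = A[0] but i = 1; in general p is a product of several elements, not a single one.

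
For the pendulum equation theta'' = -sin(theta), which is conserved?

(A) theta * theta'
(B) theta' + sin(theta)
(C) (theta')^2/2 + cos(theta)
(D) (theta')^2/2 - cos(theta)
D

A first integral I satisfies dI/dt = 0 along every solution. Differentiate each option and use the equation of motion:
(A) d/dt[theta * theta'] = (theta')^2 + theta theta'' = (theta')^2 - theta sin(theta), not identically 0
(B) d/dt[theta' + sin(theta)] = theta'' + cos(theta) theta' = -sin(theta) + theta' cos(theta), not identically 0
(C) d/dt[(theta')^2/2 + cos(theta)] = theta' theta'' - sin(theta) theta' = -2 theta' sin(theta), not identically 0
(D) d/dt[(theta')^2/2 - cos(theta)] = theta' theta'' + sin(theta) theta' = theta'(-sin(theta)) + theta' sin(theta) = 0

Only (D) has zero time-derivative. This is the total energy: kinetic (theta')^2/2 plus potential -cos(theta).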